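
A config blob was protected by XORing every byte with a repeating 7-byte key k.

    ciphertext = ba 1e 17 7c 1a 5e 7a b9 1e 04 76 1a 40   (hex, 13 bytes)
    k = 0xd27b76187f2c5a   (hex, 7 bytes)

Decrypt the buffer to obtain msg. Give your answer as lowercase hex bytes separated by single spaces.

68 65 61 64 65 72 20 6b 65 72 6e 65 6c

The 7-byte key repeats, so the effective keystream is d2 7b 76 18 7f 2c 5a d2 7b 76 18 7f 2c.
byte 0: 10111010 ^ 11010010 = 01101000
byte 1: 00011110 ^ 01111011 = 01100101
byte 2: 00010111 ^ 01110110 = 01100001
byte 3: 01111100 ^ 00011000 = 01100100
byte 4: 00011010 ^ 01111111 = 01100101
byte 5: 01011110 ^ 00101100 = 01110010
byte 6: 01111010 ^ 01011010 = 00100000
byte 7: 10111001 ^ 11010010 = 01101011
byte 8: 00011110 ^ 01111011 = 01100101
byte 9: 00000100 ^ 01110110 = 01110010
byte 10: 01110110 ^ 00011000 = 01101110
byte 11: 00011010 ^ 01111111 = 01100101
byte 12: 01000000 ^ 00101100 = 01101100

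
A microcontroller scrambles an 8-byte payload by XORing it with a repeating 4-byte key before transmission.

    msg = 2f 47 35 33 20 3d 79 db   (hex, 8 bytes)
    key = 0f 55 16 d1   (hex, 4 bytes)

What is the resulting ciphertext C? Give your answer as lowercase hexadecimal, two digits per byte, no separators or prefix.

The 4-byte key repeats, so the effective keystream is 0f 55 16 d1 0f 55 16 d1.
byte 0: 00101111 ⊕ 00001111 = 00100000
byte 1: 01000111 ⊕ 01010101 = 00010010
byte 2: 00110101 ⊕ 00010110 = 00100011
byte 3: 00110011 ⊕ 11010001 = 11100010
byte 4: 00100000 ⊕ 00001111 = 00101111
byte 5: 00111101 ⊕ 01010101 = 01101000
byte 6: 01111001 ⊕ 00010110 = 01101111
byte 7: 11011011 ⊕ 11010001 = 00001010

201223e22f686f0a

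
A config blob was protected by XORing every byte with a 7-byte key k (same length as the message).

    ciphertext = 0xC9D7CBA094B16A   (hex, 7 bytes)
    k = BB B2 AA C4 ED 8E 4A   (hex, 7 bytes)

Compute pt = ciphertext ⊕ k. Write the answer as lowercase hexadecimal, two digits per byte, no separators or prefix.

72656164793f20

c9 ⊕ bb = 72
d7 ⊕ b2 = 65
cb ⊕ aa = 61
a0 ⊕ c4 = 64
94 ⊕ ed = 79
b1 ⊕ 8e = 3f
6a ⊕ 4a = 20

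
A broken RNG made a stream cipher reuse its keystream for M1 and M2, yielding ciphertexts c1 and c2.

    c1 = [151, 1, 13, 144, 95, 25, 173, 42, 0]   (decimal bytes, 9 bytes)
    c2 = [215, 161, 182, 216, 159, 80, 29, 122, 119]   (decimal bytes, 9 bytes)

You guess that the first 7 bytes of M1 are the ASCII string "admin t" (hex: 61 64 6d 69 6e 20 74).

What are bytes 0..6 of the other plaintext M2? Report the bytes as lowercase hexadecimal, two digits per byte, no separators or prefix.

First, c1 ⊕ c2 = (M1 ⊕ K) ⊕ (M2 ⊕ K) = M1 ⊕ M2, so the key drops out. Then M2 = (M1 ⊕ M2) ⊕ M1 over the first 7 bytes.
byte 0: (97 ⊕ d7) ⊕ 61 = 40 ⊕ 61 = 21
byte 1: (01 ⊕ a1) ⊕ 64 = a0 ⊕ 64 = c4
byte 2: (0d ⊕ b6) ⊕ 6d = bb ⊕ 6d = d6
byte 3: (90 ⊕ d8) ⊕ 69 = 48 ⊕ 69 = 21
byte 4: (5f ⊕ 9f) ⊕ 6e = c0 ⊕ 6e = ae
byte 5: (19 ⊕ 50) ⊕ 20 = 49 ⊕ 20 = 69
byte 6: (ad ⊕ 1d) ⊕ 74 = b0 ⊕ 74 = c4

21c4d621ae69c4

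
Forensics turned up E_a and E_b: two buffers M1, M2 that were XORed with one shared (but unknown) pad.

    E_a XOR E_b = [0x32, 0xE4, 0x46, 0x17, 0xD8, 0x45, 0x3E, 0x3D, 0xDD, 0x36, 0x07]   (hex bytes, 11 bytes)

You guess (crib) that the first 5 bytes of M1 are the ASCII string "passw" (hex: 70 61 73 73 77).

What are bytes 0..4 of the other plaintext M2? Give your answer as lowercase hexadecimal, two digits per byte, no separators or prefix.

Since E_a ⊕ E_b = M1 ⊕ M2, XORing with the guessed M1 bytes yields the corresponding M2 bytes: M2 = (E_a ⊕ E_b) ⊕ M1.
32 ⊕ 70 = 42
e4 ⊕ 61 = 85
46 ⊕ 73 = 35
17 ⊕ 73 = 64
d8 ⊕ 77 = af

42853564af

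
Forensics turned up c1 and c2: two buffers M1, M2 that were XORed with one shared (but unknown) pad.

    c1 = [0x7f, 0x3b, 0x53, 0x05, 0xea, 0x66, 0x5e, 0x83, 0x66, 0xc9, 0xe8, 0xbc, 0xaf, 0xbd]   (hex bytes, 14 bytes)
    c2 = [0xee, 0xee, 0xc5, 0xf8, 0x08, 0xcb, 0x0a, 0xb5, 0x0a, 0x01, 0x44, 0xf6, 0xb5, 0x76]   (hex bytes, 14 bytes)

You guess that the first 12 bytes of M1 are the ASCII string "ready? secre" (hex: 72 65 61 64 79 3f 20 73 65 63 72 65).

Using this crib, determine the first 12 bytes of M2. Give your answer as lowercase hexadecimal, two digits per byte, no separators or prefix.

First, c1 ⊕ c2 = (M1 ⊕ K) ⊕ (M2 ⊕ K) = M1 ⊕ M2, so the key drops out. Then M2 = (M1 ⊕ M2) ⊕ M1 over the first 12 bytes.
byte 0: (7f ⊕ ee) ⊕ 72 = 91 ⊕ 72 = e3
byte 1: (3b ⊕ ee) ⊕ 65 = d5 ⊕ 65 = b0
byte 2: (53 ⊕ c5) ⊕ 61 = 96 ⊕ 61 = f7
byte 3: (05 ⊕ f8) ⊕ 64 = fd ⊕ 64 = 99
byte 4: (ea ⊕ 08) ⊕ 79 = e2 ⊕ 79 = 9b
byte 5: (66 ⊕ cb) ⊕ 3f = ad ⊕ 3f = 92
byte 6: (5e ⊕ 0a) ⊕ 20 = 54 ⊕ 20 = 74
byte 7: (83 ⊕ b5) ⊕ 73 = 36 ⊕ 73 = 45
byte 8: (66 ⊕ 0a) ⊕ 65 = 6c ⊕ 65 = 09
byte 9: (c9 ⊕ 01) ⊕ 63 = c8 ⊕ 63 = ab
byte 10: (e8 ⊕ 44) ⊕ 72 = ac ⊕ 72 = de
byte 11: (bc ⊕ f6) ⊕ 65 = 4a ⊕ 65 = 2f

e3b0f7999b92744509abde2f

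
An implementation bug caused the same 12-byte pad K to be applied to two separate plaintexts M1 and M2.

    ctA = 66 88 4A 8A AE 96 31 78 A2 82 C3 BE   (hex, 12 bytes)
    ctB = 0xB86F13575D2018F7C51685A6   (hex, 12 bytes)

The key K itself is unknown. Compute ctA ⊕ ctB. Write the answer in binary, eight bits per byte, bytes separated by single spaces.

ctA ⊕ ctB = (M1 ⊕ K) ⊕ (M2 ⊕ K) = M1 ⊕ M2 — the shared key cancels under XOR.
102 ⊕ 184 = 222
136 ⊕ 111 = 231
 74 ⊕  19 =  89
138 ⊕  87 = 221
174 ⊕  93 = 243
150 ⊕  32 = 182
 49 ⊕  24 =  41
120 ⊕ 247 = 143
162 ⊕ 197 = 103
130 ⊕  22 = 148
195 ⊕ 133 =  70
190 ⊕ 166 =  24

11011110 11100111 01011001 11011101 11110011 10110110 00101001 10001111 01100111 10010100 01000110 00011000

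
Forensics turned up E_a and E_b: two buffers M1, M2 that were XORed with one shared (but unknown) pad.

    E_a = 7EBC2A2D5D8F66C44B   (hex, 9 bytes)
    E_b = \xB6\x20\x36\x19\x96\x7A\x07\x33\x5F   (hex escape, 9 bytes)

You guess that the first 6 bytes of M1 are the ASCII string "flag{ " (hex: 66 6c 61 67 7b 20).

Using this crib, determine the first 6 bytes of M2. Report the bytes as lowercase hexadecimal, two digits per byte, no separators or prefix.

First, E_a ⊕ E_b = (M1 ⊕ K) ⊕ (M2 ⊕ K) = M1 ⊕ M2, so the key drops out. Then M2 = (M1 ⊕ M2) ⊕ M1 over the first 6 bytes.
byte 0: (7e xor b6) xor 66 = c8 xor 66 = ae
byte 1: (bc xor 20) xor 6c = 9c xor 6c = f0
byte 2: (2a xor 36) xor 61 = 1c xor 61 = 7d
byte 3: (2d xor 19) xor 67 = 34 xor 67 = 53
byte 4: (5d xor 96) xor 7b = cb xor 7b = b0
byte 5: (8f xor 7a) xor 20 = f5 xor 20 = d5

aef07d53b0d5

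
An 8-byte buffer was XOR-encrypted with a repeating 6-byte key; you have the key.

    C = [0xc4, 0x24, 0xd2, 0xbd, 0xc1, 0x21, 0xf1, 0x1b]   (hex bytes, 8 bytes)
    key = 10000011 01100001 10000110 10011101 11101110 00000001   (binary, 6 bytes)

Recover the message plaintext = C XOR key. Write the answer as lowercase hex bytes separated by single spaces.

47 45 54 20 2f 20 72 7a

The 6-byte key repeats, so the effective keystream is 83 61 86 9d ee 01 83 61.
byte 0: 11000100 xor 10000011 = 01000111
byte 1: 00100100 xor 01100001 = 01000101
byte 2: 11010010 xor 10000110 = 01010100
byte 3: 10111101 xor 10011101 = 00100000
byte 4: 11000001 xor 11101110 = 00101111
byte 5: 00100001 xor 00000001 = 00100000
byte 6: 11110001 xor 10000011 = 01110010
byte 7: 00011011 xor 01100001 = 01111010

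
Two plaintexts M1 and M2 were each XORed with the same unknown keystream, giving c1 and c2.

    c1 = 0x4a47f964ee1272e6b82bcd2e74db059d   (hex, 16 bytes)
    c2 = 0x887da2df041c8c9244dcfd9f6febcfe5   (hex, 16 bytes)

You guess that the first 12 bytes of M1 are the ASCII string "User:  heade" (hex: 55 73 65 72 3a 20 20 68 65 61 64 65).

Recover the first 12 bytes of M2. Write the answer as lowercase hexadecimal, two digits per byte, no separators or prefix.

First, c1 ⊕ c2 = (M1 ⊕ K) ⊕ (M2 ⊕ K) = M1 ⊕ M2, so the key drops out. Then M2 = (M1 ⊕ M2) ⊕ M1 over the first 12 bytes.
byte 0: (4a ⊕ 88) ⊕ 55 = c2 ⊕ 55 = 97
byte 1: (47 ⊕ 7d) ⊕ 73 = 3a ⊕ 73 = 49
byte 2: (f9 ⊕ a2) ⊕ 65 = 5b ⊕ 65 = 3e
byte 3: (64 ⊕ df) ⊕ 72 = bb ⊕ 72 = c9
byte 4: (ee ⊕ 04) ⊕ 3a = ea ⊕ 3a = d0
byte 5: (12 ⊕ 1c) ⊕ 20 = 0e ⊕ 20 = 2e
byte 6: (72 ⊕ 8c) ⊕ 20 = fe ⊕ 20 = de
byte 7: (e6 ⊕ 92) ⊕ 68 = 74 ⊕ 68 = 1c
byte 8: (b8 ⊕ 44) ⊕ 65 = fc ⊕ 65 = 99
byte 9: (2b ⊕ dc) ⊕ 61 = f7 ⊕ 61 = 96
byte 10: (cd ⊕ fd) ⊕ 64 = 30 ⊕ 64 = 54
byte 11: (2e ⊕ 9f) ⊕ 65 = b1 ⊕ 65 = d4

97493ec9d02ede1c999654d4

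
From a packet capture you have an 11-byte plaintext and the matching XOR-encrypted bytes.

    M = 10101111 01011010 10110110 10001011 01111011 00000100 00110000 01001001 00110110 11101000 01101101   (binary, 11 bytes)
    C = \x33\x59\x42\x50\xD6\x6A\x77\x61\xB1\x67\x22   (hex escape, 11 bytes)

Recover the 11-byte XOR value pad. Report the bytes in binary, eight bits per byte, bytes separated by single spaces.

Since C = M ⊕ pad, XORing both sides with M gives pad = M ⊕ C.
af xor 33 = 9c
5a xor 59 = 03
b6 xor 42 = f4
8b xor 50 = db
7b xor d6 = ad
04 xor 6a = 6e
30 xor 77 = 47
49 xor 61 = 28
36 xor b1 = 87
e8 xor 67 = 8f
6d xor 22 = 4f

10011100 00000011 11110100 11011011 10101101 01101110 01000111 00101000 10000111 10001111 01001111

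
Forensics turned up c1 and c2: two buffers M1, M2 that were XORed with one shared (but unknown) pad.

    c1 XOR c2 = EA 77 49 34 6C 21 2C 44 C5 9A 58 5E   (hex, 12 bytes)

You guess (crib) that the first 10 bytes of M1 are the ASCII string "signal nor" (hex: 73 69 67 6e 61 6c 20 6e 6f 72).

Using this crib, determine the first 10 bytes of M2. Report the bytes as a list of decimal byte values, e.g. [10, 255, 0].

[153, 30, 46, 90, 13, 77, 12, 42, 170, 232]

Since c1 ⊕ c2 = M1 ⊕ M2, XORing with the guessed M1 bytes yields the corresponding M2 bytes: M2 = (c1 ⊕ c2) ⊕ M1.
234 ^ 115 = 153
119 ^ 105 =  30
 73 ^ 103 =  46
 52 ^ 110 =  90
108 ^  97 =  13
 33 ^ 108 =  77
 44 ^  32 =  12
 68 ^ 110 =  42
197 ^ 111 = 170
154 ^ 114 = 232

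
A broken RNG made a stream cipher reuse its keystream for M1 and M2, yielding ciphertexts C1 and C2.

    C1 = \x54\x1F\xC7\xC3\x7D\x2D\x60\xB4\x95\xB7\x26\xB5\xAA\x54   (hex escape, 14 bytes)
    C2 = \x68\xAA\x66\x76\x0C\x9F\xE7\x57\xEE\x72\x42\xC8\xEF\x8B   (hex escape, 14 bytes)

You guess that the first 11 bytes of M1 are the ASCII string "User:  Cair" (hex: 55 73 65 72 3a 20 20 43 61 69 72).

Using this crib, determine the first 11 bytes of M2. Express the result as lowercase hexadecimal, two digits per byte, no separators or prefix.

69c6c4c74b92a7a01aac16

First, C1 ⊕ C2 = (M1 ⊕ K) ⊕ (M2 ⊕ K) = M1 ⊕ M2, so the key drops out. Then M2 = (M1 ⊕ M2) ⊕ M1 over the first 11 bytes.
byte 0: (54 xor 68) xor 55 = 3c xor 55 = 69
byte 1: (1f xor aa) xor 73 = b5 xor 73 = c6
byte 2: (c7 xor 66) xor 65 = a1 xor 65 = c4
byte 3: (c3 xor 76) xor 72 = b5 xor 72 = c7
byte 4: (7d xor 0c) xor 3a = 71 xor 3a = 4b
byte 5: (2d xor 9f) xor 20 = b2 xor 20 = 92
byte 6: (60 xor e7) xor 20 = 87 xor 20 = a7
byte 7: (b4 xor 57) xor 43 = e3 xor 43 = a0
byte 8: (95 xor ee) xor 61 = 7b xor 61 = 1a
byte 9: (b7 xor 72) xor 69 = c5 xor 69 = ac
byte 10: (26 xor 42) xor 72 = 64 xor 72 = 16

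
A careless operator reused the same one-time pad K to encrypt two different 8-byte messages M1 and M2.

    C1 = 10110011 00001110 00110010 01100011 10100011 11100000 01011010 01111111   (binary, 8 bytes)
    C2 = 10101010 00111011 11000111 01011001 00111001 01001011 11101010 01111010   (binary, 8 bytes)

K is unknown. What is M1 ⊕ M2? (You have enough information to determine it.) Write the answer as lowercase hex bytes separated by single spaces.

19 35 f5 3a 9a ab b0 05

C1 ⊕ C2 = (M1 ⊕ K) ⊕ (M2 ⊕ K) = M1 ⊕ M2 — the shared key cancels under XOR.
b3 XOR aa = 19
0e XOR 3b = 35
32 XOR c7 = f5
63 XOR 59 = 3a
a3 XOR 39 = 9a
e0 XOR 4b = ab
5a XOR ea = b0
7f XOR 7a = 05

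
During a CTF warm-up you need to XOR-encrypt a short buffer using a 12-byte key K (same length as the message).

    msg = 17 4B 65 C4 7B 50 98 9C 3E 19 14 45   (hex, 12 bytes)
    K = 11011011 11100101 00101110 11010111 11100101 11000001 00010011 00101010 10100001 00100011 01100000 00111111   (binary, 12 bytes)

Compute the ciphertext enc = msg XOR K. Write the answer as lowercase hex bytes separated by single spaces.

 23 ^ 219 = 204
 75 ^ 229 = 174
101 ^  46 =  75
196 ^ 215 =  19
123 ^ 229 = 158
 80 ^ 193 = 145
152 ^  19 = 139
156 ^  42 = 182
 62 ^ 161 = 159
 25 ^  35 =  58
 20 ^  96 = 116
 69 ^  63 = 122

cc ae 4b 13 9e 91 8b b6 9f 3a 74 7a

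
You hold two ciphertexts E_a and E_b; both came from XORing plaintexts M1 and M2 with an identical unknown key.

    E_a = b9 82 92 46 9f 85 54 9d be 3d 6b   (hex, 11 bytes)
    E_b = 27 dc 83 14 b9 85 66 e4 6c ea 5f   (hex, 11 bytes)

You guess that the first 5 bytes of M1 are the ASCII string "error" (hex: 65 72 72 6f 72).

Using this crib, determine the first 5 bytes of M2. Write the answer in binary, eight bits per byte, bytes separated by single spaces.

First, E_a ⊕ E_b = (M1 ⊕ K) ⊕ (M2 ⊕ K) = M1 ⊕ M2, so the key drops out. Then M2 = (M1 ⊕ M2) ⊕ M1 over the first 5 bytes.
byte 0: (b9 XOR 27) XOR 65 = 9e XOR 65 = fb
byte 1: (82 XOR dc) XOR 72 = 5e XOR 72 = 2c
byte 2: (92 XOR 83) XOR 72 = 11 XOR 72 = 63
byte 3: (46 XOR 14) XOR 6f = 52 XOR 6f = 3d
byte 4: (9f XOR b9) XOR 72 = 26 XOR 72 = 54

11111011 00101100 01100011 00111101 01010100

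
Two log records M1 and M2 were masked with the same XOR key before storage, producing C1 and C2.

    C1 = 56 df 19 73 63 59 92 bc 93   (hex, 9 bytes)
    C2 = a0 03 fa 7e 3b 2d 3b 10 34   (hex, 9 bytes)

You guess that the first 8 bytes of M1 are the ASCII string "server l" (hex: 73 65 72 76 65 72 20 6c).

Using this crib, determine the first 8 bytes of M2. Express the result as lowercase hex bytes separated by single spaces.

First, C1 ⊕ C2 = (M1 ⊕ K) ⊕ (M2 ⊕ K) = M1 ⊕ M2, so the key drops out. Then M2 = (M1 ⊕ M2) ⊕ M1 over the first 8 bytes.
byte 0: (56 xor a0) xor 73 = f6 xor 73 = 85
byte 1: (df xor 03) xor 65 = dc xor 65 = b9
byte 2: (19 xor fa) xor 72 = e3 xor 72 = 91
byte 3: (73 xor 7e) xor 76 = 0d xor 76 = 7b
byte 4: (63 xor 3b) xor 65 = 58 xor 65 = 3d
byte 5: (59 xor 2d) xor 72 = 74 xor 72 = 06
byte 6: (92 xor 3b) xor 20 = a9 xor 20 = 89
byte 7: (bc xor 10) xor 6c = ac xor 6c = c0

85 b9 91 7b 3d 06 89 c0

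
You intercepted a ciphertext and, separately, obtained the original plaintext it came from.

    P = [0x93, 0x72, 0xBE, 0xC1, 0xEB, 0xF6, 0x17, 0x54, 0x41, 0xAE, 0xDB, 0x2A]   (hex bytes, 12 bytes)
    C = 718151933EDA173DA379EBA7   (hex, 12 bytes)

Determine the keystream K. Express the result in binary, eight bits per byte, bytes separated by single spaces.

11100010 11110011 11101111 01010010 11010101 00101100 00000000 01101001 11100010 11010111 00110000 10001101

Since C = P ⊕ K, XORing both sides with P gives K = P ⊕ C.
93 ⊕ 71 = e2
72 ⊕ 81 = f3
be ⊕ 51 = ef
c1 ⊕ 93 = 52
eb ⊕ 3e = d5
f6 ⊕ da = 2c
17 ⊕ 17 = 00
54 ⊕ 3d = 69
41 ⊕ a3 = e2
ae ⊕ 79 = d7
db ⊕ eb = 30
2a ⊕ a7 = 8d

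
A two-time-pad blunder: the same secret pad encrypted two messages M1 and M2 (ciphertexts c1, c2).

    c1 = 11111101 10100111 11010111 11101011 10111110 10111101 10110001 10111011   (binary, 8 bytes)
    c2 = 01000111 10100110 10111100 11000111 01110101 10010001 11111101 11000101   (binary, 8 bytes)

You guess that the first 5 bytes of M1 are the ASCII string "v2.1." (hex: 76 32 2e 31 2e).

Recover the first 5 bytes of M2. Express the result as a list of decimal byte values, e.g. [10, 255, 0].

[204, 51, 69, 29, 229]

First, c1 ⊕ c2 = (M1 ⊕ K) ⊕ (M2 ⊕ K) = M1 ⊕ M2, so the key drops out. Then M2 = (M1 ⊕ M2) ⊕ M1 over the first 5 bytes.
byte 0: (fd XOR 47) XOR 76 = ba XOR 76 = cc
byte 1: (a7 XOR a6) XOR 32 = 01 XOR 32 = 33
byte 2: (d7 XOR bc) XOR 2e = 6b XOR 2e = 45
byte 3: (eb XOR c7) XOR 31 = 2c XOR 31 = 1d
byte 4: (be XOR 75) XOR 2e = cb XOR 2e = e5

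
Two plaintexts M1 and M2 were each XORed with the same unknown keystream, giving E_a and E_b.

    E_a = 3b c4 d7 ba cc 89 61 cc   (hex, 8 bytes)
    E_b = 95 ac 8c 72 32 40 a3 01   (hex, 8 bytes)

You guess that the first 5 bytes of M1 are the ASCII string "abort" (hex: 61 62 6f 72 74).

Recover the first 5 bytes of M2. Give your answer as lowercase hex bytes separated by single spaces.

cf 0a 34 ba 8a

First, E_a ⊕ E_b = (M1 ⊕ K) ⊕ (M2 ⊕ K) = M1 ⊕ M2, so the key drops out. Then M2 = (M1 ⊕ M2) ⊕ M1 over the first 5 bytes.
byte 0: (3b XOR 95) XOR 61 = ae XOR 61 = cf
byte 1: (c4 XOR ac) XOR 62 = 68 XOR 62 = 0a
byte 2: (d7 XOR 8c) XOR 6f = 5b XOR 6f = 34
byte 3: (ba XOR 72) XOR 72 = c8 XOR 72 = ba
byte 4: (cc XOR 32) XOR 74 = fe XOR 74 = 8a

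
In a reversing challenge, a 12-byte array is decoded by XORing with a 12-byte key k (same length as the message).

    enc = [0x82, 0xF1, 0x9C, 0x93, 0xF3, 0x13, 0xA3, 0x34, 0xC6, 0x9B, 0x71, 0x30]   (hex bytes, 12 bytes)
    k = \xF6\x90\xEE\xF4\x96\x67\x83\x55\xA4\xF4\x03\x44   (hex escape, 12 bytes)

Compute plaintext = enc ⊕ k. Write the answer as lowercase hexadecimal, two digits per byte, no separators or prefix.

82 ⊕ f6 = 74
f1 ⊕ 90 = 61
9c ⊕ ee = 72
93 ⊕ f4 = 67
f3 ⊕ 96 = 65
13 ⊕ 67 = 74
a3 ⊕ 83 = 20
34 ⊕ 55 = 61
c6 ⊕ a4 = 62
9b ⊕ f4 = 6f
71 ⊕ 03 = 72
30 ⊕ 44 = 74

7461726765742061626f7274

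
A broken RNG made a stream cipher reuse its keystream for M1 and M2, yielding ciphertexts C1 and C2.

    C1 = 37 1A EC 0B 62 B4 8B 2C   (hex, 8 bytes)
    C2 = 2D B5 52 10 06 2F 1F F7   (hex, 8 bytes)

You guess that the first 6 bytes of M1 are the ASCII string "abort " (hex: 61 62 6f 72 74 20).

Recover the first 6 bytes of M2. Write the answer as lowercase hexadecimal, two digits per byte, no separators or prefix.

First, C1 ⊕ C2 = (M1 ⊕ K) ⊕ (M2 ⊕ K) = M1 ⊕ M2, so the key drops out. Then M2 = (M1 ⊕ M2) ⊕ M1 over the first 6 bytes.
byte 0: (37 ⊕ 2d) ⊕ 61 = 1a ⊕ 61 = 7b
byte 1: (1a ⊕ b5) ⊕ 62 = af ⊕ 62 = cd
byte 2: (ec ⊕ 52) ⊕ 6f = be ⊕ 6f = d1
byte 3: (0b ⊕ 10) ⊕ 72 = 1b ⊕ 72 = 69
byte 4: (62 ⊕ 06) ⊕ 74 = 64 ⊕ 74 = 10
byte 5: (b4 ⊕ 2f) ⊕ 20 = 9b ⊕ 20 = bb

7bcdd16910bb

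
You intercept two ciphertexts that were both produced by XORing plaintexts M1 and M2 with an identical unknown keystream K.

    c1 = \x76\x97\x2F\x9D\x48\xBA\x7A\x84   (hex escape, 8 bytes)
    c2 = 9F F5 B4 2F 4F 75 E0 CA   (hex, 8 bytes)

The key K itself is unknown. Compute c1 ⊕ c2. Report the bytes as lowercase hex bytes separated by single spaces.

c1 ⊕ c2 = (M1 ⊕ K) ⊕ (M2 ⊕ K) = M1 ⊕ M2 — the shared key cancels under XOR.
76 ^ 9f = e9
97 ^ f5 = 62
2f ^ b4 = 9b
9d ^ 2f = b2
48 ^ 4f = 07
ba ^ 75 = cf
7a ^ e0 = 9a
84 ^ ca = 4e

e9 62 9b b2 07 cf 9a 4e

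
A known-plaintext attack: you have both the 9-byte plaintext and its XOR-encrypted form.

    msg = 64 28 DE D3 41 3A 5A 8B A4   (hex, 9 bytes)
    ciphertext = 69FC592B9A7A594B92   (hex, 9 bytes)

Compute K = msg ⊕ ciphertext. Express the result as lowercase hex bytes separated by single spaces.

Since ciphertext = msg ⊕ K, XORing both sides with msg gives K = msg ⊕ ciphertext.
01100100 xor 01101001 = 00001101
00101000 xor 11111100 = 11010100
11011110 xor 01011001 = 10000111
11010011 xor 00101011 = 11111000
01000001 xor 10011010 = 11011011
00111010 xor 01111010 = 01000000
01011010 xor 01011001 = 00000011
10001011 xor 01001011 = 11000000
10100100 xor 10010010 = 00110110

0d d4 87 f8 db 40 03 c0 36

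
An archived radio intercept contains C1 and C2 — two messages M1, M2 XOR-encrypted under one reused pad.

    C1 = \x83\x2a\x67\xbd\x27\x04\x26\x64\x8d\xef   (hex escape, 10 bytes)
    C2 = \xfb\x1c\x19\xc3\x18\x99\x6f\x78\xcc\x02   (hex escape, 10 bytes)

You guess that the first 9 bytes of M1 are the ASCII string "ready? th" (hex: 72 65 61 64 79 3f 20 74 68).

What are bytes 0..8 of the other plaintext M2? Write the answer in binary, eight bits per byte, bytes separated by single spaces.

00001010 01010011 00011111 00011010 01000110 10100010 01101001 01101000 00101001

First, C1 ⊕ C2 = (M1 ⊕ K) ⊕ (M2 ⊕ K) = M1 ⊕ M2, so the key drops out. Then M2 = (M1 ⊕ M2) ⊕ M1 over the first 9 bytes.
byte 0: (83 ^ fb) ^ 72 = 78 ^ 72 = 0a
byte 1: (2a ^ 1c) ^ 65 = 36 ^ 65 = 53
byte 2: (67 ^ 19) ^ 61 = 7e ^ 61 = 1f
byte 3: (bd ^ c3) ^ 64 = 7e ^ 64 = 1a
byte 4: (27 ^ 18) ^ 79 = 3f ^ 79 = 46
byte 5: (04 ^ 99) ^ 3f = 9d ^ 3f = a2
byte 6: (26 ^ 6f) ^ 20 = 49 ^ 20 = 69
byte 7: (64 ^ 78) ^ 74 = 1c ^ 74 = 68
byte 8: (8d ^ cc) ^ 68 = 41 ^ 68 = 29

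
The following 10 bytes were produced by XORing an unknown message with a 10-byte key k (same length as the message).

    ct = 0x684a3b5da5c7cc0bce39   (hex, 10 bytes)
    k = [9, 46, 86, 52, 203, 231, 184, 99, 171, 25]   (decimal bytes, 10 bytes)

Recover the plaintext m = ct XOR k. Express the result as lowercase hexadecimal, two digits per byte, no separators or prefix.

61646d696e2074686520

68 ^ 09 = 61
4a ^ 2e = 64
3b ^ 56 = 6d
5d ^ 34 = 69
a5 ^ cb = 6e
c7 ^ e7 = 20
cc ^ b8 = 74
0b ^ 63 = 68
ce ^ ab = 65
39 ^ 19 = 20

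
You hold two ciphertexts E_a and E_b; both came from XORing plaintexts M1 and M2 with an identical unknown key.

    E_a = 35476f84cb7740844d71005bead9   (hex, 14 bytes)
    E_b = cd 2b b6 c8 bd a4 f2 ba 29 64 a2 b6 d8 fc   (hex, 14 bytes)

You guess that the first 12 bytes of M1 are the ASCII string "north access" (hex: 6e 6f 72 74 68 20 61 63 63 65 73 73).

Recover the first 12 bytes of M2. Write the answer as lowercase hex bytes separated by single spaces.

96 03 ab 38 1e f3 d3 5d 07 70 d1 9e

First, E_a ⊕ E_b = (M1 ⊕ K) ⊕ (M2 ⊕ K) = M1 ⊕ M2, so the key drops out. Then M2 = (M1 ⊕ M2) ⊕ M1 over the first 12 bytes.
byte 0: (35 ⊕ cd) ⊕ 6e = f8 ⊕ 6e = 96
byte 1: (47 ⊕ 2b) ⊕ 6f = 6c ⊕ 6f = 03
byte 2: (6f ⊕ b6) ⊕ 72 = d9 ⊕ 72 = ab
byte 3: (84 ⊕ c8) ⊕ 74 = 4c ⊕ 74 = 38
byte 4: (cb ⊕ bd) ⊕ 68 = 76 ⊕ 68 = 1e
byte 5: (77 ⊕ a4) ⊕ 20 = d3 ⊕ 20 = f3
byte 6: (40 ⊕ f2) ⊕ 61 = b2 ⊕ 61 = d3
byte 7: (84 ⊕ ba) ⊕ 63 = 3e ⊕ 63 = 5d
byte 8: (4d ⊕ 29) ⊕ 63 = 64 ⊕ 63 = 07
byte 9: (71 ⊕ 64) ⊕ 65 = 15 ⊕ 65 = 70
byte 10: (00 ⊕ a2) ⊕ 73 = a2 ⊕ 73 = d1
byte 11: (5b ⊕ b6) ⊕ 73 = ed ⊕ 73 = 9e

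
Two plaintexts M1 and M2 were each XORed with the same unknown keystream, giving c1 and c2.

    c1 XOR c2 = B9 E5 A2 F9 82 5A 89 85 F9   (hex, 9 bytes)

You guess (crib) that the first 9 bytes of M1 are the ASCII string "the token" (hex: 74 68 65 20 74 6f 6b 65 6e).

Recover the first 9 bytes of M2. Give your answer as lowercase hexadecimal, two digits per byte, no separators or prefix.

Since c1 ⊕ c2 = M1 ⊕ M2, XORing with the guessed M1 bytes yields the corresponding M2 bytes: M2 = (c1 ⊕ c2) ⊕ M1.
byte 0: 10111001 ⊕ 01110100 = 11001101
byte 1: 11100101 ⊕ 01101000 = 10001101
byte 2: 10100010 ⊕ 01100101 = 11000111
byte 3: 11111001 ⊕ 00100000 = 11011001
byte 4: 10000010 ⊕ 01110100 = 11110110
byte 5: 01011010 ⊕ 01101111 = 00110101
byte 6: 10001001 ⊕ 01101011 = 11100010
byte 7: 10000101 ⊕ 01100101 = 11100000
byte 8: 11111001 ⊕ 01101110 = 10010111

cd8dc7d9f635e2e097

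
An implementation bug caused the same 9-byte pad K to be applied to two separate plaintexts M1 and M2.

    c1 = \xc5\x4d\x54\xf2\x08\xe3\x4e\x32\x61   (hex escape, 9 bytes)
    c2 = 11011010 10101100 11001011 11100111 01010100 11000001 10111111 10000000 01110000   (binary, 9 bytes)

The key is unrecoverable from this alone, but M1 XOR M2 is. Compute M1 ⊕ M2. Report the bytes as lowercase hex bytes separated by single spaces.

c1 ⊕ c2 = (M1 ⊕ K) ⊕ (M2 ⊕ K) = M1 ⊕ M2 — the shared key cancels under XOR.
c5 ⊕ da = 1f
4d ⊕ ac = e1
54 ⊕ cb = 9f
f2 ⊕ e7 = 15
08 ⊕ 54 = 5c
e3 ⊕ c1 = 22
4e ⊕ bf = f1
32 ⊕ 80 = b2
61 ⊕ 70 = 11

1f e1 9f 15 5c 22 f1 b2 11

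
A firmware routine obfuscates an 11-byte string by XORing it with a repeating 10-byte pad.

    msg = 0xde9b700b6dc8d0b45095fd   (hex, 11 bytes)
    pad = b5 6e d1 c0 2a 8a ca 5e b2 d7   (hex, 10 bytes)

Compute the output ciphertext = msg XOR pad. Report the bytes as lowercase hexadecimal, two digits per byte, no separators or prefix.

6bf5a1cb47421aeae24248

The 10-byte key repeats, so the effective keystream is b5 6e d1 c0 2a 8a ca 5e b2 d7 b5.
byte 0: de xor b5 = 6b
byte 1: 9b xor 6e = f5
byte 2: 70 xor d1 = a1
byte 3: 0b xor c0 = cb
byte 4: 6d xor 2a = 47
byte 5: c8 xor 8a = 42
byte 6: d0 xor ca = 1a
byte 7: b4 xor 5e = ea
byte 8: 50 xor b2 = e2
byte 9: 95 xor d7 = 42
byte 10: fd xor b5 = 48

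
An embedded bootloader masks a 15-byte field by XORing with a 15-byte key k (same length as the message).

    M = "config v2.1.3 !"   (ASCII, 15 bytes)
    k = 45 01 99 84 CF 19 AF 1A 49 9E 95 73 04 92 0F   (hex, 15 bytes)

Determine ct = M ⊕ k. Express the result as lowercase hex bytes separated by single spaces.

byte 0: 63 XOR 45 = 26
byte 1: 6f XOR 01 = 6e
byte 2: 6e XOR 99 = f7
byte 3: 66 XOR 84 = e2
byte 4: 69 XOR cf = a6
byte 5: 67 XOR 19 = 7e
byte 6: 20 XOR af = 8f
byte 7: 76 XOR 1a = 6c
byte 8: 32 XOR 49 = 7b
byte 9: 2e XOR 9e = b0
byte 10: 31 XOR 95 = a4
byte 11: 2e XOR 73 = 5d
byte 12: 33 XOR 04 = 37
byte 13: 20 XOR 92 = b2
byte 14: 21 XOR 0f = 2e

26 6e f7 e2 a6 7e 8f 6c 7b b0 a4 5d 37 b2 2e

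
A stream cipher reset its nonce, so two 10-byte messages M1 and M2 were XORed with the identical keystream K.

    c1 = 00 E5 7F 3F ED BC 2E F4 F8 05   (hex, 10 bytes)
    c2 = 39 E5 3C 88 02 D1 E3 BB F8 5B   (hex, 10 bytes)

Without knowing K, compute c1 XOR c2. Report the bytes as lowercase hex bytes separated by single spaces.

c1 ⊕ c2 = (M1 ⊕ K) ⊕ (M2 ⊕ K) = M1 ⊕ M2 — the shared key cancels under XOR.
00 XOR 39 = 39
e5 XOR e5 = 00
7f XOR 3c = 43
3f XOR 88 = b7
ed XOR 02 = ef
bc XOR d1 = 6d
2e XOR e3 = cd
f4 XOR bb = 4f
f8 XOR f8 = 00
05 XOR 5b = 5e

39 00 43 b7 ef 6d cd 4f 00 5e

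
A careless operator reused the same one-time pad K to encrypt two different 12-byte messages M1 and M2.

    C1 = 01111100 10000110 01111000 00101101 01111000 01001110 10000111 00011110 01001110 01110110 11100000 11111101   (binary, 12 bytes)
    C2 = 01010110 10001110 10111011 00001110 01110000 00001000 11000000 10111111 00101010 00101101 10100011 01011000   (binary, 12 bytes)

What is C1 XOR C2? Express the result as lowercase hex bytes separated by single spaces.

C1 ⊕ C2 = (M1 ⊕ K) ⊕ (M2 ⊕ K) = M1 ⊕ M2 — the shared key cancels under XOR.
124 ⊕  86 =  42
134 ⊕ 142 =   8
120 ⊕ 187 = 195
 45 ⊕  14 =  35
120 ⊕ 112 =   8
 78 ⊕   8 =  70
135 ⊕ 192 =  71
 30 ⊕ 191 = 161
 78 ⊕  42 = 100
118 ⊕  45 =  91
224 ⊕ 163 =  67
253 ⊕  88 = 165

2a 08 c3 23 08 46 47 a1 64 5b 43 a5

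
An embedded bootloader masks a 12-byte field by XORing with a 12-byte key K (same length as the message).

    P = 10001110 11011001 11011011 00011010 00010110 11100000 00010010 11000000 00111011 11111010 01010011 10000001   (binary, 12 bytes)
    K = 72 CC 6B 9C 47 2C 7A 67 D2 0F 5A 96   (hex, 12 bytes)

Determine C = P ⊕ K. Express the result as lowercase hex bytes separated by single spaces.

byte 0: 10001110 ⊕ 01110010 = 11111100
byte 1: 11011001 ⊕ 11001100 = 00010101
byte 2: 11011011 ⊕ 01101011 = 10110000
byte 3: 00011010 ⊕ 10011100 = 10000110
byte 4: 00010110 ⊕ 01000111 = 01010001
byte 5: 11100000 ⊕ 00101100 = 11001100
byte 6: 00010010 ⊕ 01111010 = 01101000
byte 7: 11000000 ⊕ 01100111 = 10100111
byte 8: 00111011 ⊕ 11010010 = 11101001
byte 9: 11111010 ⊕ 00001111 = 11110101
byte 10: 01010011 ⊕ 01011010 = 00001001
byte 11: 10000001 ⊕ 10010110 = 00010111

fc 15 b0 86 51 cc 68 a7 e9 f5 09 17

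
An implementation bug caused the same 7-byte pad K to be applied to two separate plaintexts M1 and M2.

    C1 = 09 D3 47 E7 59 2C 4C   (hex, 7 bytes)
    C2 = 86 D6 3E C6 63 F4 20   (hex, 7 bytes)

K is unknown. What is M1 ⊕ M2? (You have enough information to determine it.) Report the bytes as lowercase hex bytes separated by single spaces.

C1 ⊕ C2 = (M1 ⊕ K) ⊕ (M2 ⊕ K) = M1 ⊕ M2 — the shared key cancels under XOR.
  9 XOR 134 = 143
211 XOR 214 =   5
 71 XOR  62 = 121
231 XOR 198 =  33
 89 XOR  99 =  58
 44 XOR 244 = 216
 76 XOR  32 = 108

8f 05 79 21 3a d8 6c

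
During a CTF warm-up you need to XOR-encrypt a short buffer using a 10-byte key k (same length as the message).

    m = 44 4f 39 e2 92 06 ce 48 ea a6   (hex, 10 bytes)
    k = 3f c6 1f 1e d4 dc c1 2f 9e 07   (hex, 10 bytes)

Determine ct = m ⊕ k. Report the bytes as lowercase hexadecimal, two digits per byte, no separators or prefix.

7b8926fc46da0f6774a1

44 ^ 3f = 7b
4f ^ c6 = 89
39 ^ 1f = 26
e2 ^ 1e = fc
92 ^ d4 = 46
06 ^ dc = da
ce ^ c1 = 0f
48 ^ 2f = 67
ea ^ 9e = 74
a6 ^ 07 = a1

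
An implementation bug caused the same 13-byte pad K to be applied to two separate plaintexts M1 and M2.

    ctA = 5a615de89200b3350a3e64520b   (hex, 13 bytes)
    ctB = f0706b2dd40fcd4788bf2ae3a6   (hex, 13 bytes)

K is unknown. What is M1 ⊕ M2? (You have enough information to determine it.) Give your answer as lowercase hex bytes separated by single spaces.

ctA ⊕ ctB = (M1 ⊕ K) ⊕ (M2 ⊕ K) = M1 ⊕ M2 — the shared key cancels under XOR.
01011010 ⊕ 11110000 = 10101010
01100001 ⊕ 01110000 = 00010001
01011101 ⊕ 01101011 = 00110110
11101000 ⊕ 00101101 = 11000101
10010010 ⊕ 11010100 = 01000110
00000000 ⊕ 00001111 = 00001111
10110011 ⊕ 11001101 = 01111110
00110101 ⊕ 01000111 = 01110010
00001010 ⊕ 10001000 = 10000010
00111110 ⊕ 10111111 = 10000001
01100100 ⊕ 00101010 = 01001110
01010010 ⊕ 11100011 = 10110001
00001011 ⊕ 10100110 = 10101101

aa 11 36 c5 46 0f 7e 72 82 81 4e b1 ad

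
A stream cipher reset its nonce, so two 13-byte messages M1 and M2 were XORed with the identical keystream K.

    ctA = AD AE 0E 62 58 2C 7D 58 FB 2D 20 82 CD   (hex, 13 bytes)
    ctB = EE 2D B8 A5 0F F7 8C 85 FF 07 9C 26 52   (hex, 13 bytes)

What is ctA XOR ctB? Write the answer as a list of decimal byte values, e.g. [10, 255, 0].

[67, 131, 182, 199, 87, 219, 241, 221, 4, 42, 188, 164, 159]

ctA ⊕ ctB = (M1 ⊕ K) ⊕ (M2 ⊕ K) = M1 ⊕ M2 — the shared key cancels under XOR.
byte 0: ad XOR ee = 43
byte 1: ae XOR 2d = 83
byte 2: 0e XOR b8 = b6
byte 3: 62 XOR a5 = c7
byte 4: 58 XOR 0f = 57
byte 5: 2c XOR f7 = db
byte 6: 7d XOR 8c = f1
byte 7: 58 XOR 85 = dd
byte 8: fb XOR ff = 04
byte 9: 2d XOR 07 = 2a
byte 10: 20 XOR 9c = bc
byte 11: 82 XOR 26 = a4
byte 12: cd XOR 52 = 9f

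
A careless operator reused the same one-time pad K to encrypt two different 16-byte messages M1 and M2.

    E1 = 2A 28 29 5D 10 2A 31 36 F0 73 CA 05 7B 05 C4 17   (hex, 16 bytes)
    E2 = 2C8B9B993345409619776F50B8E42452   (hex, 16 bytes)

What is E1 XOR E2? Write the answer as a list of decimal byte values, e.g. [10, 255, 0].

E1 ⊕ E2 = (M1 ⊕ K) ⊕ (M2 ⊕ K) = M1 ⊕ M2 — the shared key cancels under XOR.
2a xor 2c = 06
28 xor 8b = a3
29 xor 9b = b2
5d xor 99 = c4
10 xor 33 = 23
2a xor 45 = 6f
31 xor 40 = 71
36 xor 96 = a0
f0 xor 19 = e9
73 xor 77 = 04
ca xor 6f = a5
05 xor 50 = 55
7b xor b8 = c3
05 xor e4 = e1
c4 xor 24 = e0
17 xor 52 = 45

[6, 163, 178, 196, 35, 111, 113, 160, 233, 4, 165, 85, 195, 225, 224, 69]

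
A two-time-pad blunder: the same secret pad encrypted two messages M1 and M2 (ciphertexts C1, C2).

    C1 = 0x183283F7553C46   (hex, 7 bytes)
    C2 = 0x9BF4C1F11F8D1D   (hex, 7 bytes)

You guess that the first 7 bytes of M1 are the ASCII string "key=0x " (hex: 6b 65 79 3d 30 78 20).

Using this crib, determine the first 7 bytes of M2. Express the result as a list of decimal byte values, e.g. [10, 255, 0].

[232, 163, 59, 59, 122, 201, 123]

First, C1 ⊕ C2 = (M1 ⊕ K) ⊕ (M2 ⊕ K) = M1 ⊕ M2, so the key drops out. Then M2 = (M1 ⊕ M2) ⊕ M1 over the first 7 bytes.
byte 0: (18 xor 9b) xor 6b = 83 xor 6b = e8
byte 1: (32 xor f4) xor 65 = c6 xor 65 = a3
byte 2: (83 xor c1) xor 79 = 42 xor 79 = 3b
byte 3: (f7 xor f1) xor 3d = 06 xor 3d = 3b
byte 4: (55 xor 1f) xor 30 = 4a xor 30 = 7a
byte 5: (3c xor 8d) xor 78 = b1 xor 78 = c9
byte 6: (46 xor 1d) xor 20 = 5b xor 20 = 7b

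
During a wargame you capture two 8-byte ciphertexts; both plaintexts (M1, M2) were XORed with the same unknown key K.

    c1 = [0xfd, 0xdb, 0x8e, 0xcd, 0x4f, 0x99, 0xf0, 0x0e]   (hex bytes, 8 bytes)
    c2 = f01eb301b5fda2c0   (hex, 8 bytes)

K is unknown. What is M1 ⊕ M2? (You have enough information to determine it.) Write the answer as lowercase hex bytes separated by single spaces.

0d c5 3d cc fa 64 52 ce

c1 ⊕ c2 = (M1 ⊕ K) ⊕ (M2 ⊕ K) = M1 ⊕ M2 — the shared key cancels under XOR.
fd ^ f0 = 0d
db ^ 1e = c5
8e ^ b3 = 3d
cd ^ 01 = cc
4f ^ b5 = fa
99 ^ fd = 64
f0 ^ a2 = 52
0e ^ c0 = ce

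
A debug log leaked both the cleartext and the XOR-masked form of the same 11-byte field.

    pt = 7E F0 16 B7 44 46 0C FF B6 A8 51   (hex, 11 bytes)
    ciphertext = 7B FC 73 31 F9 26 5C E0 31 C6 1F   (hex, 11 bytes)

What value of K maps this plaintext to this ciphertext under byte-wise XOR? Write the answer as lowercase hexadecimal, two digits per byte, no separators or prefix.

050c6586bd60501f876e4e

Since ciphertext = pt ⊕ K, XORing both sides with pt gives K = pt ⊕ ciphertext.
7e ⊕ 7b = 05
f0 ⊕ fc = 0c
16 ⊕ 73 = 65
b7 ⊕ 31 = 86
44 ⊕ f9 = bd
46 ⊕ 26 = 60
0c ⊕ 5c = 50
ff ⊕ e0 = 1f
b6 ⊕ 31 = 87
a8 ⊕ c6 = 6e
51 ⊕ 1f = 4e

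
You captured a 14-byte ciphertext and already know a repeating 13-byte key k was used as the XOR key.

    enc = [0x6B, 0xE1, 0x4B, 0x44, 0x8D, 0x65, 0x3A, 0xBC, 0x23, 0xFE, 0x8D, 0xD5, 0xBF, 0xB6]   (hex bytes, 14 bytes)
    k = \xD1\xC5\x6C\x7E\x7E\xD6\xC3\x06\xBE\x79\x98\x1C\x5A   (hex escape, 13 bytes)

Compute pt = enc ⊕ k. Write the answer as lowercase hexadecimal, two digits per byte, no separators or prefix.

ba24273af3b3f9ba9d8715c9e567

The 13-byte key repeats, so the effective keystream is d1 c5 6c 7e 7e d6 c3 06 be 79 98 1c 5a d1.
byte 0: 01101011 xor 11010001 = 10111010
byte 1: 11100001 xor 11000101 = 00100100
byte 2: 01001011 xor 01101100 = 00100111
byte 3: 01000100 xor 01111110 = 00111010
byte 4: 10001101 xor 01111110 = 11110011
byte 5: 01100101 xor 11010110 = 10110011
byte 6: 00111010 xor 11000011 = 11111001
byte 7: 10111100 xor 00000110 = 10111010
byte 8: 00100011 xor 10111110 = 10011101
byte 9: 11111110 xor 01111001 = 10000111
byte 10: 10001101 xor 10011000 = 00010101
byte 11: 11010101 xor 00011100 = 11001001
byte 12: 10111111 xor 01011010 = 11100101
byte 13: 10110110 xor 11010001 = 01100111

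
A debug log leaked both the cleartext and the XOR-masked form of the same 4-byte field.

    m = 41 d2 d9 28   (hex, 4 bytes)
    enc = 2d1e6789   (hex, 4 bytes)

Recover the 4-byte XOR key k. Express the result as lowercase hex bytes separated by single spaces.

Since enc = m ⊕ k, XORing both sides with m gives k = m ⊕ enc.
 65 XOR  45 = 108
210 XOR  30 = 204
217 XOR 103 = 190
 40 XOR 137 = 161

6c cc be a1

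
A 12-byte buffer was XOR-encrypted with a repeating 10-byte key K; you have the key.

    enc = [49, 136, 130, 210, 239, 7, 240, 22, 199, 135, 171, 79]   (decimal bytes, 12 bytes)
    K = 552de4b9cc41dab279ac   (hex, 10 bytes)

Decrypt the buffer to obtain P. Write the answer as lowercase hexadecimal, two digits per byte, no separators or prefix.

64a5666b23462aa4be2bfe62

The 10-byte key repeats, so the effective keystream is 55 2d e4 b9 cc 41 da b2 79 ac 55 2d.
byte 0: 31 ^ 55 = 64
byte 1: 88 ^ 2d = a5
byte 2: 82 ^ e4 = 66
byte 3: d2 ^ b9 = 6b
byte 4: ef ^ cc = 23
byte 5: 07 ^ 41 = 46
byte 6: f0 ^ da = 2a
byte 7: 16 ^ b2 = a4
byte 8: c7 ^ 79 = be
byte 9: 87 ^ ac = 2b
byte 10: ab ^ 55 = fe
byte 11: 4f ^ 2d = 62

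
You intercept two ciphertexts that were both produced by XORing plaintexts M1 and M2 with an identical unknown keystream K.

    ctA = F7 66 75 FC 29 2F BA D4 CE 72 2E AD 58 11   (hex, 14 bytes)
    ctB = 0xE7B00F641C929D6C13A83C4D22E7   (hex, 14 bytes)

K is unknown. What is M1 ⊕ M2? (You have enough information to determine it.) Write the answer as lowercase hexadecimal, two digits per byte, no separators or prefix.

ctA ⊕ ctB = (M1 ⊕ K) ⊕ (M2 ⊕ K) = M1 ⊕ M2 — the shared key cancels under XOR.
247 ^ 231 =  16
102 ^ 176 = 214
117 ^  15 = 122
252 ^ 100 = 152
 41 ^  28 =  53
 47 ^ 146 = 189
186 ^ 157 =  39
212 ^ 108 = 184
206 ^  19 = 221
114 ^ 168 = 218
 46 ^  60 =  18
173 ^  77 = 224
 88 ^  34 = 122
 17 ^ 231 = 246

10d67a9835bd27b8ddda12e07af6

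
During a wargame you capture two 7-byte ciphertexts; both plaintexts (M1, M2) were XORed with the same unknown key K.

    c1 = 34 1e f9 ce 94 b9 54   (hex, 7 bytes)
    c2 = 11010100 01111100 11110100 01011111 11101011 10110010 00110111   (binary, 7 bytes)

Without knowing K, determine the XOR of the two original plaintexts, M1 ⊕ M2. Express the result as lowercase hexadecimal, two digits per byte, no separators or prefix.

e0620d917f0b63

c1 ⊕ c2 = (M1 ⊕ K) ⊕ (M2 ⊕ K) = M1 ⊕ M2 — the shared key cancels under XOR.
byte 0: 34 XOR d4 = e0
byte 1: 1e XOR 7c = 62
byte 2: f9 XOR f4 = 0d
byte 3: ce XOR 5f = 91
byte 4: 94 XOR eb = 7f
byte 5: b9 XOR b2 = 0b
byte 6: 54 XOR 37 = 63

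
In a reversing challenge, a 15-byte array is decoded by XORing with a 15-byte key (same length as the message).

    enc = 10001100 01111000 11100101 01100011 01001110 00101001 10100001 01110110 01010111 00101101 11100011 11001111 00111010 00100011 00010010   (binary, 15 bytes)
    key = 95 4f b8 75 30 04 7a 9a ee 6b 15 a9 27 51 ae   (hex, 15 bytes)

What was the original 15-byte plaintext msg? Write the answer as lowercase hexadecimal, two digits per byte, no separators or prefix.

19375d167e2ddbecb946f6661d72bc

XOR is its own inverse, so applying the key byte-wise gives the result directly.
byte 0: 10001100 ^ 10010101 = 00011001
byte 1: 01111000 ^ 01001111 = 00110111
byte 2: 11100101 ^ 10111000 = 01011101
byte 3: 01100011 ^ 01110101 = 00010110
byte 4: 01001110 ^ 00110000 = 01111110
byte 5: 00101001 ^ 00000100 = 00101101
byte 6: 10100001 ^ 01111010 = 11011011
byte 7: 01110110 ^ 10011010 = 11101100
byte 8: 01010111 ^ 11101110 = 10111001
byte 9: 00101101 ^ 01101011 = 01000110
byte 10: 11100011 ^ 00010101 = 11110110
byte 11: 11001111 ^ 10101001 = 01100110
byte 12: 00111010 ^ 00100111 = 00011101
byte 13: 00100011 ^ 01010001 = 01110010
byte 14: 00010010 ^ 10101110 = 10111100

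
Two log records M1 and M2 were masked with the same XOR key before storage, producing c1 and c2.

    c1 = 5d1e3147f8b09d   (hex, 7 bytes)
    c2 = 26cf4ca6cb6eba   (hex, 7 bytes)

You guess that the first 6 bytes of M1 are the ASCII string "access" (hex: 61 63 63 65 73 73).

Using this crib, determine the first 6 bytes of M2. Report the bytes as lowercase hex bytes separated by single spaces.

First, c1 ⊕ c2 = (M1 ⊕ K) ⊕ (M2 ⊕ K) = M1 ⊕ M2, so the key drops out. Then M2 = (M1 ⊕ M2) ⊕ M1 over the first 6 bytes.
byte 0: (5d ⊕ 26) ⊕ 61 = 7b ⊕ 61 = 1a
byte 1: (1e ⊕ cf) ⊕ 63 = d1 ⊕ 63 = b2
byte 2: (31 ⊕ 4c) ⊕ 63 = 7d ⊕ 63 = 1e
byte 3: (47 ⊕ a6) ⊕ 65 = e1 ⊕ 65 = 84
byte 4: (f8 ⊕ cb) ⊕ 73 = 33 ⊕ 73 = 40
byte 5: (b0 ⊕ 6e) ⊕ 73 = de ⊕ 73 = ad

1a b2 1e 84 40 ad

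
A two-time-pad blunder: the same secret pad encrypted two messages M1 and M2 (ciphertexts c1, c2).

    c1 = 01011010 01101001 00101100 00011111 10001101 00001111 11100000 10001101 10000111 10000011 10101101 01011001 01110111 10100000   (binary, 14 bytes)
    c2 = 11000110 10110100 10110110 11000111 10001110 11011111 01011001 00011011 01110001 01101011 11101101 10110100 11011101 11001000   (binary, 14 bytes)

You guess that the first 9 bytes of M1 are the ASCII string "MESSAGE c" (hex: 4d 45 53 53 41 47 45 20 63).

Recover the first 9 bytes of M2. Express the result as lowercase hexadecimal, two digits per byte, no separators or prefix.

First, c1 ⊕ c2 = (M1 ⊕ K) ⊕ (M2 ⊕ K) = M1 ⊕ M2, so the key drops out. Then M2 = (M1 ⊕ M2) ⊕ M1 over the first 9 bytes.
byte 0: (5a xor c6) xor 4d = 9c xor 4d = d1
byte 1: (69 xor b4) xor 45 = dd xor 45 = 98
byte 2: (2c xor b6) xor 53 = 9a xor 53 = c9
byte 3: (1f xor c7) xor 53 = d8 xor 53 = 8b
byte 4: (8d xor 8e) xor 41 = 03 xor 41 = 42
byte 5: (0f xor df) xor 47 = d0 xor 47 = 97
byte 6: (e0 xor 59) xor 45 = b9 xor 45 = fc
byte 7: (8d xor 1b) xor 20 = 96 xor 20 = b6
byte 8: (87 xor 71) xor 63 = f6 xor 63 = 95

d198c98b4297fcb695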